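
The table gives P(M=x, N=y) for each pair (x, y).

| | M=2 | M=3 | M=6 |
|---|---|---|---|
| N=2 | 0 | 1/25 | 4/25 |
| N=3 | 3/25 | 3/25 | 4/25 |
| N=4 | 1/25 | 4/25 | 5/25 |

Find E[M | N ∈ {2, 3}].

22/5

P(N ∈ {2, 3}) = 3/5.
Summing M·P(M=x,N=y) over the conditioning event gives 66/25.
E[M | N ∈ {2, 3}] = (66/25) / (3/5) = 22/5.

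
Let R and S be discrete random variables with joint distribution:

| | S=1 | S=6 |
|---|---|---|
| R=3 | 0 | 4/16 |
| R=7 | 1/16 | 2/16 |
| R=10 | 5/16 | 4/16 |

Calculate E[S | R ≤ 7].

P(R ≤ 7) = 7/16.
Σ S·P over the event = 6·(4/16) + 1·(1/16) + 6·(2/16) = 37/16.
E[S | R ≤ 7] = (37/16) / (7/16) = 37/7.

37/7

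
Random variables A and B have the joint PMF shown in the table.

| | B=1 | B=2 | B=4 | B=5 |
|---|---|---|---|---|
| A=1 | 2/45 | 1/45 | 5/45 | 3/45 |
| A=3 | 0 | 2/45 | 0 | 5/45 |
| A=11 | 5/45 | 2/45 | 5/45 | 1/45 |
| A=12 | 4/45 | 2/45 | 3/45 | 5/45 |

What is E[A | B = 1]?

105/11

P(B = 1) = 11/45.
Σ A·P over the event = 1·(2/45) + 11·(5/45) + 12·(4/45) = 7/3.
E[A | B = 1] = (7/3) / (11/45) = 105/11.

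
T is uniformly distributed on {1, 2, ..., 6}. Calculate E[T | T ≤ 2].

Given T ≤ 2, T is equally likely to be any of {1, 2}.
E[T | T ≤ 2] = (1 + 2) / 2 = 3/2.

3/2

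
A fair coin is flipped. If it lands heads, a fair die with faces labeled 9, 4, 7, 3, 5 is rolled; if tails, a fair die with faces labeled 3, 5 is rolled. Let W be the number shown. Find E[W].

24/5

E[W | heads] = (9+4+7+3+5)/5 = 28/5.
E[W | tails] = (3+5)/2 = 4.
E[W] = (1/2)·(28/5) + (1/2)·(4) = 24/5.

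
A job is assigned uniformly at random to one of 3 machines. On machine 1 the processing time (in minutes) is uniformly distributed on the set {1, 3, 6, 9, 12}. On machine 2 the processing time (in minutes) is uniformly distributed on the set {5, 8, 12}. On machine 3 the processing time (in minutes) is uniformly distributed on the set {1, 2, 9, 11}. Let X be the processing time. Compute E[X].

E[X | machine 1] = (1+3+6+9+12)/5 = 31/5.
E[X | machine 2] = (5+8+12)/3 = 25/3.
E[X | machine 3] = (1+2+9+11)/4 = 23/4.
E[X] = (1/3)·(31/5) + (1/3)·(25/3) + (1/3)·(23/4) = 1217/180.

1217/180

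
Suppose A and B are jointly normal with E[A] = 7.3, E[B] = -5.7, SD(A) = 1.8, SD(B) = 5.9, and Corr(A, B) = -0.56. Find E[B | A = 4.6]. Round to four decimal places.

-0.7440

For a bivariate normal, E[B | A=x] = μ_B + ρ·(σ_B/σ_A)·(x − μ_A).
E[B | A=4.6] = -5.7 + (-0.56)·(5.9/1.8)·(4.6 − (7.3)) = -5.7 + (-1.83556)·(-2.7) = -0.7440.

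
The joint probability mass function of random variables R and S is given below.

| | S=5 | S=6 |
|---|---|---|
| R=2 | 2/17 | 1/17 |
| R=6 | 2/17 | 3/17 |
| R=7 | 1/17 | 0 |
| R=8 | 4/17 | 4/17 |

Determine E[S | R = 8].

11/2

P(R = 8) = 8/17.
Σ S·P over the event = 5·(4/17) + 6·(4/17) = 44/17.
E[S | R = 8] = (44/17) / (8/17) = 11/2.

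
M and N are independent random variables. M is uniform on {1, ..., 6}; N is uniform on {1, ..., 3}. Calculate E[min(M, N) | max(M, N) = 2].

Outcomes with max(M, N) = 2: (1,2), (2,1), (2,2), each with probability 1/18.
E[min(M, N) | max(M, N) = 2] = (1 + 1 + 2) / 3 = 4/3.

4/3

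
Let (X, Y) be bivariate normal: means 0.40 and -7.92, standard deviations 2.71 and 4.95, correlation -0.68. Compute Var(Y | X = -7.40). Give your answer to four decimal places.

For a bivariate normal, Var(Y | X=x) = σ_Y²(1 − ρ²).
Var(Y | X=-7.40) = (4.95)²·(1 − (-0.68)²) = 24.5025·0.5376 = 13.1725.

13.1725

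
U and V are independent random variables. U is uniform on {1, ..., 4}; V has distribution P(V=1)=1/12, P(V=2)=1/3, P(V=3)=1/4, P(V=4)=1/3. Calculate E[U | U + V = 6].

3

P(U + V = 6) = 11/48.
Summing U·P(x,y) over outcomes with U + V = 6 gives 11/16.
E[U | U + V = 6] = (11/16) / (11/48) = 3.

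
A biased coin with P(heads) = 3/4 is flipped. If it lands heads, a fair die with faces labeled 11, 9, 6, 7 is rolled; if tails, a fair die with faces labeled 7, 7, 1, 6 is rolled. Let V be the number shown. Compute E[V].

15/2

E[V | heads] = (11+9+6+7)/4 = 33/4.
E[V | tails] = (7+7+1+6)/4 = 21/4.
E[V] = (3/4)·(33/4) + (1/4)·(21/4) = 15/2.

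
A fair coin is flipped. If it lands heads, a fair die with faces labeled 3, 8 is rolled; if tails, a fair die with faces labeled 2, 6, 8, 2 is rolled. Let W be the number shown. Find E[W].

E[W | heads] = (3+8)/2 = 11/2.
E[W | tails] = (2+6+8+2)/4 = 9/2.
E[W] = (1/2)·(11/2) + (1/2)·(9/2) = 5.

5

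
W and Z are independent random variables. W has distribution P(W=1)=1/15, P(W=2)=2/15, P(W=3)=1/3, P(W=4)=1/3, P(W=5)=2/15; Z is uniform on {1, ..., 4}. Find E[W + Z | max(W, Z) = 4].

13/2

P(max(W, Z) = 4) = 7/15.
Summing (W+Z)·P(x,y) over outcomes with max(W, Z) = 4 gives 91/30.
E[W + Z | max(W, Z) = 4] = (91/30) / (7/15) = 13/2.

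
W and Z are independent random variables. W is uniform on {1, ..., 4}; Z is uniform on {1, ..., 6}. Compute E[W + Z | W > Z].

5

P(W > Z) = 1/4.
Summing (W+Z)·P(x,y) over outcomes with W > Z gives 5/4.
E[W + Z | W > Z] = (5/4) / (1/4) = 5.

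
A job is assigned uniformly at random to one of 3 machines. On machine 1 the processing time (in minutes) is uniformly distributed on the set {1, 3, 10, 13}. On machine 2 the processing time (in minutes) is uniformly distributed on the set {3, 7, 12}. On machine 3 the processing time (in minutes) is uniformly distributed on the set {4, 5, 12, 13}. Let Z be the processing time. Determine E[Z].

E[Z | machine 1] = (1+3+10+13)/4 = 27/4.
E[Z | machine 2] = (3+7+12)/3 = 22/3.
E[Z | machine 3] = (4+5+12+13)/4 = 17/2.
E[Z] = (1/3)·(27/4) + (1/3)·(22/3) + (1/3)·(17/2) = 271/36.

271/36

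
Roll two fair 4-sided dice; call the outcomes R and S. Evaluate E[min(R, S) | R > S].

5/3

Outcomes with R > S: (2,1), (3,1), (3,2), (4,1), (4,2), (4,3), each with probability 1/16.
E[min(R, S) | R > S] = (1 + 1 + 2 + 1 + 2 + 3) / 6 = 5/3.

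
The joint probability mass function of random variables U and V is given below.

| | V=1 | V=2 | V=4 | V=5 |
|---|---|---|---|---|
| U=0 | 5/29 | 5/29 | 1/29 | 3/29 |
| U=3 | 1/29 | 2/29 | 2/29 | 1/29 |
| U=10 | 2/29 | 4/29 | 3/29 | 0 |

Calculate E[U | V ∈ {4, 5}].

P(V ∈ {4, 5}) = 10/29.
Summing U·P(U=x,V=y) over the conditioning event gives 39/29.
E[U | V ∈ {4, 5}] = (39/29) / (10/29) = 39/10.

39/10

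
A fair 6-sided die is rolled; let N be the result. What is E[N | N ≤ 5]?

Given N ≤ 5, N is equally likely to be any of {1, 2, 3, 4, 5}.
E[N | N ≤ 5] = (1 + 2 + 3 + 4 + 5) / 5 = 3.

3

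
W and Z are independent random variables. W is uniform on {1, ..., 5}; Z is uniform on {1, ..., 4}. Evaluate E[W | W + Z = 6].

7/2

Outcomes with W + Z = 6: (2,4), (3,3), (4,2), (5,1), each with probability 1/20.
E[W | W + Z = 6] = (2 + 3 + 4 + 5) / 4 = 7/2.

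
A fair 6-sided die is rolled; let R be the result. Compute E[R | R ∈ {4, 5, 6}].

5

P(R ∈ {4, 5, 6}) = 1/2.
Σ over the event: 4·1/6 + 5·1/6 + 6·1/6 = 5/2.
E[R | R ∈ {4, 5, 6}] = (5/2) / (1/2) = 5.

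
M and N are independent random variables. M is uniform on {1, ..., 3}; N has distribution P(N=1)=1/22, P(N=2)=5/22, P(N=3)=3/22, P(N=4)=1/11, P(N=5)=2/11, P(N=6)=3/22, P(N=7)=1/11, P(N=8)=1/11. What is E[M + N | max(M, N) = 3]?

74/15

P(max(M, N) = 3) = 5/22.
Summing (M+N)·P(x,y) over outcomes with max(M, N) = 3 gives 37/33.
E[M + N | max(M, N) = 3] = (37/33) / (5/22) = 74/15.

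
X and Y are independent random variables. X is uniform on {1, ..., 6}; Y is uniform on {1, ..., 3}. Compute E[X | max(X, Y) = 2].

P(max(X, Y) = 2) = 1/6.
Summing X·P(x,y) over outcomes with max(X, Y) = 2 gives 5/18.
E[X | max(X, Y) = 2] = (5/18) / (1/6) = 5/3.

5/3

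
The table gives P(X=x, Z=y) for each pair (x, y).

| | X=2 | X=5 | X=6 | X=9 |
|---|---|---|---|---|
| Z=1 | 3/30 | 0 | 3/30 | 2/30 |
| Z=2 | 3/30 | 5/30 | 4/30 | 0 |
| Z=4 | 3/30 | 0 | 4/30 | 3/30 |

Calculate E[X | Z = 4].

57/10

P(Z = 4) = 1/3.
Σ X·P over the event = 2·(3/30) + 6·(4/30) + 9·(3/30) = 19/10.
E[X | Z = 4] = (19/10) / (1/3) = 57/10.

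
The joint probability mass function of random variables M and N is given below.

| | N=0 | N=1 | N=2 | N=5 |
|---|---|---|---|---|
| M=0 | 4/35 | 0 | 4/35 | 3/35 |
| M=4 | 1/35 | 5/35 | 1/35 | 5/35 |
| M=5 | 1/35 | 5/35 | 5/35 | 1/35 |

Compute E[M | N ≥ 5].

25/9

P(N ≥ 5) = 9/35.
Σ M·P over the event = 0·(3/35) + 4·(5/35) + 5·(1/35) = 5/7.
E[M | N ≥ 5] = (5/7) / (9/35) = 25/9.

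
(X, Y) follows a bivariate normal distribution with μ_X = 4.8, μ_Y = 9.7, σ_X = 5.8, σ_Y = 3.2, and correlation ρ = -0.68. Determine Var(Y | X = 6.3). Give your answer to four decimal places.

For a bivariate normal, Var(Y | X=x) = σ_Y²(1 − ρ²).
Var(Y | X=6.3) = (3.2)²·(1 − (-0.68)²) = 10.24·0.5376 = 5.5050.

5.5050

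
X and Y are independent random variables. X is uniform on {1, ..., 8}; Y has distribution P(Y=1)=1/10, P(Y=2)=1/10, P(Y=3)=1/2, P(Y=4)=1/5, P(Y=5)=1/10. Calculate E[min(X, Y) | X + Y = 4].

8/7

P(X + Y = 4) = 7/80.
Summing min(X,Y)·P(x,y) over outcomes with X + Y = 4 gives 1/10.
E[min(X, Y) | X + Y = 4] = (1/10) / (7/80) = 8/7.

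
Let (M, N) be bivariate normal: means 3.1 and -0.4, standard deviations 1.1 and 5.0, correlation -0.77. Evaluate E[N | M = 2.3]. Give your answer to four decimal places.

2.4000

E[N | M=x] = μ_N + ρ(σ_N/σ_M)(x − μ_M) for jointly normal variables.
E[N | M=2.3] = -0.4 + (-0.77)·(5.0/1.1)·(2.3 − (3.1)) = -0.4 + (-3.5)·(-0.8) = 2.4000.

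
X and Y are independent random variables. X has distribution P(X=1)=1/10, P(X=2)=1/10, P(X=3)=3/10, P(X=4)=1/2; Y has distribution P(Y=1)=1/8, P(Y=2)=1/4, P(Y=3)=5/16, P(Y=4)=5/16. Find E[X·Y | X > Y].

198/25

P(X > Y) = 15/32.
Summing XY·P(x,y) over outcomes with X > Y gives 297/80.
E[X·Y | X > Y] = (297/80) / (15/32) = 198/25.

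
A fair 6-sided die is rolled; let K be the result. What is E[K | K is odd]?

3

Given K is odd, K is equally likely to be any of {1, 3, 5}.
E[K | K is odd] = (1 + 3 + 5) / 3 = 3.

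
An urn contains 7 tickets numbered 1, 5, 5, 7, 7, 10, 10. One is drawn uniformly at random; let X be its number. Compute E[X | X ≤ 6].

P(X ≤ 6) = 3/7.
Σ over the event: 1·1/7 + 5·2/7 = 11/7.
E[X | X ≤ 6] = (11/7) / (3/7) = 11/3.

11/3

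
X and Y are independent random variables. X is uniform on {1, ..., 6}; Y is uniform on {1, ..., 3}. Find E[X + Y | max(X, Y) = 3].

24/5

Outcomes with max(X, Y) = 3: (1,3), (2,3), (3,1), (3,2), (3,3), each with probability 1/18.
E[X + Y | max(X, Y) = 3] = (4 + 5 + 4 + 5 + 6) / 5 = 24/5.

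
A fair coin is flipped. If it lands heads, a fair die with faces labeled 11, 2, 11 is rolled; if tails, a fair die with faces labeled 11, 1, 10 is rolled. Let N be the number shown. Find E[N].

E[N | heads] = (11+2+11)/3 = 8.
E[N | tails] = (11+1+10)/3 = 22/3.
By the law of total expectation,
E[N] = (1/2)·(8) + (1/2)·(22/3) = 23/3.

23/3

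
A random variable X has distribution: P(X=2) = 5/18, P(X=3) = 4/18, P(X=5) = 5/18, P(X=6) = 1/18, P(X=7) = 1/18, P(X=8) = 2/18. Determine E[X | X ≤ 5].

47/14

P(X ≤ 5) = 7/9.
Σ over the event: 2·5/18 + 3·2/9 + 5·5/18 = 47/18.
E[X | X ≤ 5] = (47/18) / (7/9) = 47/14.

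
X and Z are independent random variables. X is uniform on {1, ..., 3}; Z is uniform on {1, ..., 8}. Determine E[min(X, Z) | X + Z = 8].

P(X + Z = 8) = 1/8.
Summing min(X,Z)·P(x,y) over outcomes with X + Z = 8 gives 1/4.
E[min(X, Z) | X + Z = 8] = (1/4) / (1/8) = 2.

2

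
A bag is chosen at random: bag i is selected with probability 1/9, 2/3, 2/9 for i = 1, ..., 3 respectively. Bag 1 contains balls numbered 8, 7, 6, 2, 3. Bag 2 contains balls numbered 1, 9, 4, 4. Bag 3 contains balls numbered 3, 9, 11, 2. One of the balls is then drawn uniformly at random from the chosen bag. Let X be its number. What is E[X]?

E[X | bag 1] = (8+7+6+2+3)/5 = 26/5.
E[X | bag 2] = (1+9+4+4)/4 = 9/2.
E[X | bag 3] = (3+9+11+2)/4 = 25/4.
E[X] = (1/9)·(26/5) + (2/3)·(9/2) + (2/9)·(25/4) = 149/30.

149/30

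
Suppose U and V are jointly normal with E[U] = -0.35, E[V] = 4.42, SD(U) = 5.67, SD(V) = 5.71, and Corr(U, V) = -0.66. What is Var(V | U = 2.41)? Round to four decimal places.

18.4018

For a bivariate normal, Var(V | U=x) = σ_V²(1 − ρ²).
Var(V | U=2.41) = (5.71)²·(1 − (-0.66)²) = 32.6041·0.5644 = 18.4018.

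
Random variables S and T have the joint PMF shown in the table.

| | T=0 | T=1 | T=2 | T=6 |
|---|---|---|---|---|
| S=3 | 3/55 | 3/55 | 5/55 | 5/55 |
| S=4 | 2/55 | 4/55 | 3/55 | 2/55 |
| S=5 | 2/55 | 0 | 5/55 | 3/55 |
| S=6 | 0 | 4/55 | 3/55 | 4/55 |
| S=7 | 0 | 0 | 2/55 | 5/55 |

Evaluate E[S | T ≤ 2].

40/9

P(T ≤ 2) = 36/55.
Summing S·P(S=x,T=y) over the conditioning event gives 32/11.
E[S | T ≤ 2] = (32/11) / (36/55) = 40/9.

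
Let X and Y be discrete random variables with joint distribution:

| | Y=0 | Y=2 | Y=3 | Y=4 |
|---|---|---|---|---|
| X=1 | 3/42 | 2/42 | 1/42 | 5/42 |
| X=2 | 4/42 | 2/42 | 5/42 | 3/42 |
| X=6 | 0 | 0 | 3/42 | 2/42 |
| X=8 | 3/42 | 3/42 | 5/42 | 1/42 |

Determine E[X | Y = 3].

P(Y = 3) = 1/3.
Σ X·P over the event = 1·(1/42) + 2·(5/42) + 6·(3/42) + 8·(5/42) = 23/14.
E[X | Y = 3] = (23/14) / (1/3) = 69/14.

69/14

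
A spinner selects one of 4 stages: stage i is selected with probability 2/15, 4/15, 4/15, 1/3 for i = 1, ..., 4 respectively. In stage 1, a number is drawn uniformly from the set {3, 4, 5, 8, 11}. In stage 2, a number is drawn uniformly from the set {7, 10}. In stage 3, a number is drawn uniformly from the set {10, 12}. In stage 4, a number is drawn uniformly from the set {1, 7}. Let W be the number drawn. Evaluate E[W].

184/25

E[W | stage 1] = (3+4+5+8+11)/5 = 31/5.
E[W | stage 2] = (7+10)/2 = 17/2.
E[W | stage 3] = (10+12)/2 = 11.
E[W | stage 4] = (1+7)/2 = 4.
E[W] = (2/15)·(31/5) + (4/15)·(17/2) + (4/15)·(11) + (1/3)·(4) = 184/25.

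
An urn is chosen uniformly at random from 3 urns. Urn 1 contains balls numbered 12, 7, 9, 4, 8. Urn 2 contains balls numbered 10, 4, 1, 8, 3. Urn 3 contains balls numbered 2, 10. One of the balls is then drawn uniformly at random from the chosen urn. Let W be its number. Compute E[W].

E[W | urn 1] = (12+7+9+4+8)/5 = 8.
E[W | urn 2] = (10+4+1+8+3)/5 = 26/5.
E[W | urn 3] = (2+10)/2 = 6.
E[W] = (1/3)·(8) + (1/3)·(26/5) + (1/3)·(6) = 32/5.

32/5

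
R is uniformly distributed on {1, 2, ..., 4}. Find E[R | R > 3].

4

Given R > 3, R is equally likely to be any of {4}.
E[R | R > 3] = (4) / 1 = 4.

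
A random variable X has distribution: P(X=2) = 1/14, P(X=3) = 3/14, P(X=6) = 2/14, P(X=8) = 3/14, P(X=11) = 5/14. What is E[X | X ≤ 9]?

P(X ≤ 9) = 9/14.
Σ over the event: 2·1/14 + 3·3/14 + 6·1/7 + 8·3/14 = 47/14.
E[X | X ≤ 9] = (47/14) / (9/14) = 47/9.

47/9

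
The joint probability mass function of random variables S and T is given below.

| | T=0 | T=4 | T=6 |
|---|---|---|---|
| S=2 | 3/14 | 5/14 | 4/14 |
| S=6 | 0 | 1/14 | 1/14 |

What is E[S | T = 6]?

14/5

P(T = 6) = 5/14.
Σ S·P over the event = 2·(4/14) + 6·(1/14) = 1.
E[S | T = 6] = (1) / (5/14) = 14/5.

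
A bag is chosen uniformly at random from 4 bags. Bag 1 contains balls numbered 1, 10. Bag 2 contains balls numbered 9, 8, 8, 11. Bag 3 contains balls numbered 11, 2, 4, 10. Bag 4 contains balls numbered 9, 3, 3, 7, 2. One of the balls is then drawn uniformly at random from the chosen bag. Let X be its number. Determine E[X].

E[X | bag 1] = (1+10)/2 = 11/2.
E[X | bag 2] = (9+8+8+11)/4 = 9.
E[X | bag 3] = (11+2+4+10)/4 = 27/4.
E[X | bag 4] = (9+3+3+7+2)/5 = 24/5.
By the law of total expectation,
E[X] = (1/4)·(11/2) + (1/4)·(9) + (1/4)·(27/4) + (1/4)·(24/5) = 521/80.

521/80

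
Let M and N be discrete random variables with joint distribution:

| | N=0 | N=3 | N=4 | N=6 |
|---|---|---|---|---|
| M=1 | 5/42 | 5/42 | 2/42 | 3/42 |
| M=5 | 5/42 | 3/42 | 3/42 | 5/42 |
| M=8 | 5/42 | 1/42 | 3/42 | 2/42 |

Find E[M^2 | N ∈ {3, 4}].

413/17

P(N ∈ {3, 4}) = 17/42.
Summing M^2·P(M=x,N=y) over the conditioning event gives 59/6.
E[M^2 | N ∈ {3, 4}] = (59/6) / (17/42) = 413/17.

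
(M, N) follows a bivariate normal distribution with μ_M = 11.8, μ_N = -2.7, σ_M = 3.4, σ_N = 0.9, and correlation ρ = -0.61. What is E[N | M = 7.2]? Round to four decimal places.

-1.9572

The regression of N on M has slope ρ·σ_N/σ_M and passes through (μ_M, μ_N).
E[N | M=7.2] = -2.7 + (-0.61)·(0.9/3.4)·(7.2 − (11.8)) = -2.7 + (-0.16147)·(-4.6) = -1.9572.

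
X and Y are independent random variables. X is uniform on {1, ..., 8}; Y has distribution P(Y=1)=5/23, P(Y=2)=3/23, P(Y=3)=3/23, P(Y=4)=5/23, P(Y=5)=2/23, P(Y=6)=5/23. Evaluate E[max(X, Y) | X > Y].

P(X > Y) = 13/23.
Summing max(X,Y)·P(x,y) over outcomes with X > Y gives 611/184.
E[max(X, Y) | X > Y] = (611/184) / (13/23) = 47/8.

47/8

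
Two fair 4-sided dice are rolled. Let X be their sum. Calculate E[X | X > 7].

8

P(X > 7) = 1/16.
Σ over the event: 8·1/16 = 1/2.
E[X | X > 7] = (1/2) / (1/16) = 8.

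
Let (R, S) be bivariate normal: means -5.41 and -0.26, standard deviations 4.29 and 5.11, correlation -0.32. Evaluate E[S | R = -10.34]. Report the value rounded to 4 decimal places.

1.6191

The regression of S on R has slope ρ·σ_S/σ_R and passes through (μ_R, μ_S).
E[S | R=-10.34] = -0.26 + (-0.32)·(5.11/4.29)·(-10.34 − (-5.41)) = -0.26 + (-0.381166)·(-4.93) = 1.6191.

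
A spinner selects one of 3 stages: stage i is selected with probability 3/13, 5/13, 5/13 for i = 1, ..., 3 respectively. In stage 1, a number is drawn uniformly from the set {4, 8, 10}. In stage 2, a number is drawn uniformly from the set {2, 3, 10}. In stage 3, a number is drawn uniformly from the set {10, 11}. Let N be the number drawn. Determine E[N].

199/26

E[N | stage 1] = (4+8+10)/3 = 22/3.
E[N | stage 2] = (2+3+10)/3 = 5.
E[N | stage 3] = (10+11)/2 = 21/2.
By the law of total expectation,
E[N] = (3/13)·(22/3) + (5/13)·(5) + (5/13)·(21/2) = 199/26.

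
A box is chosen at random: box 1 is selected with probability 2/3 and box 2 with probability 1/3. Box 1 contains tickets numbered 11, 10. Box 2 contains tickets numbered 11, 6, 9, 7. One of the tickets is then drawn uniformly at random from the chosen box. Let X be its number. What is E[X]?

E[X | box 1] = (11+10)/2 = 21/2.
E[X | box 2] = (11+6+9+7)/4 = 33/4.
E[X] = (2/3)·(21/2) + (1/3)·(33/4) = 39/4.

39/4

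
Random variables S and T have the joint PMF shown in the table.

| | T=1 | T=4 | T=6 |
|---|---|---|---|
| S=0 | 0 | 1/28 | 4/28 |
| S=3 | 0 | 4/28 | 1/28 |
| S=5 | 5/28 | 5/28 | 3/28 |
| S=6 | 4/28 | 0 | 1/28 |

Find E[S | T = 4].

P(T = 4) = 5/14.
Σ S·P over the event = 0·(1/28) + 3·(4/28) + 5·(5/28) = 37/28.
E[S | T = 4] = (37/28) / (5/14) = 37/10.

37/10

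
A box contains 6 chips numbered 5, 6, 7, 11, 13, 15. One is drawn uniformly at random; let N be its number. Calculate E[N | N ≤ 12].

29/4

P(N ≤ 12) = 2/3.
Σ over the event: 5·1/6 + 6·1/6 + 7·1/6 + 11·1/6 = 29/6.
E[N | N ≤ 12] = (29/6) / (2/3) = 29/4.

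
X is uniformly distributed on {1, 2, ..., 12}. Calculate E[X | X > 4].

17/2

Given X > 4, X is equally likely to be any of {5, 6, 7, 8, 9, 10, 11, 12}.
E[X | X > 4] = (5 + 6 + 7 + 8 + 9 + 10 + 11 + 12) / 8 = 17/2.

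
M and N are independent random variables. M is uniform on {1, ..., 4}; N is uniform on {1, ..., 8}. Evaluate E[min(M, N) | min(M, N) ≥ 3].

41/12

P(min(M, N) ≥ 3) = 3/8.
Summing min(M,N)·P(x,y) over outcomes with min(M, N) ≥ 3 gives 41/32.
E[min(M, N) | min(M, N) ≥ 3] = (41/32) / (3/8) = 41/12.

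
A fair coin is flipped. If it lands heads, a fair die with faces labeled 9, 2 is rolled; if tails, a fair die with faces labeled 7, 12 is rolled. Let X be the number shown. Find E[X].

15/2

E[X | heads] = (9+2)/2 = 11/2.
E[X | tails] = (7+12)/2 = 19/2.
E[X] = (1/2)·(11/2) + (1/2)·(19/2) = 15/2.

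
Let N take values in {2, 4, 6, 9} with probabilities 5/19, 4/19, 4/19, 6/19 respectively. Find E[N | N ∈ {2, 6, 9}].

88/15

P(N ∈ {2, 6, 9}) = 15/19.
Σ over the event: 2·5/19 + 6·4/19 + 9·6/19 = 88/19.
E[N | N ∈ {2, 6, 9}] = (88/19) / (15/19) = 88/15.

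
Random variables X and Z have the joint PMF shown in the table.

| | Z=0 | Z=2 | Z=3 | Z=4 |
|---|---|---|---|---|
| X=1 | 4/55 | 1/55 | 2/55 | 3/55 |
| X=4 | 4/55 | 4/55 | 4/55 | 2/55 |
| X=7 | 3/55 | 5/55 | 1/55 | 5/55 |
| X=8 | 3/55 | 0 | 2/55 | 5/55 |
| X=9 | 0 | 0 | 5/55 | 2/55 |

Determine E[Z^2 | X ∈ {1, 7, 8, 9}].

P(X ∈ {1, 7, 8, 9}) = 41/55.
Summing Z^2·P(X=x,Z=y) over the conditioning event gives 354/55.
E[Z^2 | X ∈ {1, 7, 8, 9}] = (354/55) / (41/55) = 354/41.

354/41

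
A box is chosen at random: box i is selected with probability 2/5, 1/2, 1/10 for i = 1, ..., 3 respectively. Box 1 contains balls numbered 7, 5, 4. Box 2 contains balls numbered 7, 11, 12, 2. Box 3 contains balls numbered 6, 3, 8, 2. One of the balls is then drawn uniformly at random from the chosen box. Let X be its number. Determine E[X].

E[X | box 1] = (7+5+4)/3 = 16/3.
E[X | box 2] = (7+11+12+2)/4 = 8.
E[X | box 3] = (6+3+8+2)/4 = 19/4.
E[X] = (2/5)·(16/3) + (1/2)·(8) + (1/10)·(19/4) = 793/120.

793/120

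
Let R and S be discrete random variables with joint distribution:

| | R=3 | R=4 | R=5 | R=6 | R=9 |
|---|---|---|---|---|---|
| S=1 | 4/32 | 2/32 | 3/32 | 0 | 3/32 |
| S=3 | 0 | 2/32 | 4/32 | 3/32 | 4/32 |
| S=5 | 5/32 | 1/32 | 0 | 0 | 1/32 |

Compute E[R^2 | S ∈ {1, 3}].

P(S ∈ {1, 3}) = 25/32.
Summing R^2·P(R=x,S=y) over the conditioning event gives 475/16.
E[R^2 | S ∈ {1, 3}] = (475/16) / (25/32) = 38.

38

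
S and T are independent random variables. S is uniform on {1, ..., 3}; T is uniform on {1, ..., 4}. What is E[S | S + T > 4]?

7/3

Outcomes with S + T > 4: (1,4), (2,3), (2,4), (3,2), (3,3), (3,4), each with probability 1/12.
E[S | S + T > 4] = (1 + 2 + 2 + 3 + 3 + 3) / 6 = 7/3.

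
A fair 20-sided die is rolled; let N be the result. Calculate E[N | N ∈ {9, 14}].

P(N ∈ {9, 14}) = 1/10.
Σ over the event: 9·1/20 + 14·1/20 = 23/20.
E[N | N ∈ {9, 14}] = (23/20) / (1/10) = 23/2.

23/2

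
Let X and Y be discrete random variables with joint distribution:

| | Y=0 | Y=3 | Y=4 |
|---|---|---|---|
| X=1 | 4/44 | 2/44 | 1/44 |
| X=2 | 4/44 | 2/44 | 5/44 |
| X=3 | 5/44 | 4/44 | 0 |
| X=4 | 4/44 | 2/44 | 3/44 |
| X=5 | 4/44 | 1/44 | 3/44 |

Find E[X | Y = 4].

19/6

P(Y = 4) = 3/11.
Σ X·P over the event = 1·(1/44) + 2·(5/44) + 4·(3/44) + 5·(3/44) = 19/22.
E[X | Y = 4] = (19/22) / (3/11) = 19/6.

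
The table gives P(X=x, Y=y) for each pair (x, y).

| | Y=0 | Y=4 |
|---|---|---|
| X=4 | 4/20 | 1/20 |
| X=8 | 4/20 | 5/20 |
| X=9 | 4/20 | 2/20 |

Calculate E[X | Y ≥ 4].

P(Y ≥ 4) = 2/5.
Σ X·P over the event = 4·(1/20) + 8·(5/20) + 9·(2/20) = 31/10.
E[X | Y ≥ 4] = (31/10) / (2/5) = 31/4.

31/4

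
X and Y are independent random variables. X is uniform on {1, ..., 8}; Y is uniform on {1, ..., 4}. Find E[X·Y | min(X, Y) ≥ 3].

P(min(X, Y) ≥ 3) = 3/8.
Summing XY·P(x,y) over outcomes with min(X, Y) ≥ 3 gives 231/32.
E[X·Y | min(X, Y) ≥ 3] = (231/32) / (3/8) = 77/4.

77/4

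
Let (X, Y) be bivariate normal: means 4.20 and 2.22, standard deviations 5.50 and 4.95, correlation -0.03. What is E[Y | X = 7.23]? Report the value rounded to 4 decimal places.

2.1382

For a bivariate normal, E[Y | X=x] = μ_Y + ρ·(σ_Y/σ_X)·(x − μ_X).
E[Y | X=7.23] = 2.22 + (-0.03)·(4.95/5.50)·(7.23 − (4.20)) = 2.22 + (-0.027)·(3.03) = 2.1382.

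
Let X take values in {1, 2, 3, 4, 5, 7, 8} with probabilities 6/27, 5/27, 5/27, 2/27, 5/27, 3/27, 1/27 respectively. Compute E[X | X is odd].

67/19

P(X is odd) = 19/27.
Σ over the event: 1·2/9 + 3·5/27 + 5·5/27 + 7·1/9 = 67/27.
E[X | X is odd] = (67/27) / (19/27) = 67/19.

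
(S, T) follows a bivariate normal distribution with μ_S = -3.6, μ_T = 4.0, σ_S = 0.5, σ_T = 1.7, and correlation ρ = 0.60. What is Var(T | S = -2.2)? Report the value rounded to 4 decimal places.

1.8496

The conditional variance in a bivariate normal is σ_T²(1 − ρ²), independent of x.
Var(T | S=-2.2) = (1.7)²·(1 − (0.60)²) = 2.89·0.64 = 1.8496.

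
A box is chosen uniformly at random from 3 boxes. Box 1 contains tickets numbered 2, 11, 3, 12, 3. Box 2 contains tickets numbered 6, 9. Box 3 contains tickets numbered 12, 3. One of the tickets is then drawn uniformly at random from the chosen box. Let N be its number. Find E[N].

E[N | box 1] = (2+11+3+12+3)/5 = 31/5.
E[N | box 2] = (6+9)/2 = 15/2.
E[N | box 3] = (12+3)/2 = 15/2.
By the law of total expectation,
E[N] = (1/3)·(31/5) + (1/3)·(15/2) + (1/3)·(15/2) = 106/15.

106/15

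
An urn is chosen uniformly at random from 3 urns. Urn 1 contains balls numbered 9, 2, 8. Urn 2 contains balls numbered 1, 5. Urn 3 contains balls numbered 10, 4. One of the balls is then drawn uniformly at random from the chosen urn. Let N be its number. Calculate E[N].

49/9

E[N | urn 1] = (9+2+8)/3 = 19/3.
E[N | urn 2] = (1+5)/2 = 3.
E[N | urn 3] = (10+4)/2 = 7.
E[N] = (1/3)·(19/3) + (1/3)·(3) + (1/3)·(7) = 49/9.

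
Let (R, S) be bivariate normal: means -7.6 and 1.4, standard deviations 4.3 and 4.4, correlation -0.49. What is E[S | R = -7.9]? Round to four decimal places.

For a bivariate normal, E[S | R=x] = μ_S + ρ·(σ_S/σ_R)·(x − μ_R).
E[S | R=-7.9] = 1.4 + (-0.49)·(4.4/4.3)·(-7.9 − (-7.6)) = 1.4 + (-0.5014)·(-0.3) = 1.5504.

1.5504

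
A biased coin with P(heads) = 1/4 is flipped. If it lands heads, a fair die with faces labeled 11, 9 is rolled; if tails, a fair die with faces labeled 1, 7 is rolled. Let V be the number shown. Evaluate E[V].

11/2

E[V | heads] = (11+9)/2 = 10.
E[V | tails] = (1+7)/2 = 4.
By the law of total expectation,
E[V] = (1/4)·(10) + (3/4)·(4) = 11/2.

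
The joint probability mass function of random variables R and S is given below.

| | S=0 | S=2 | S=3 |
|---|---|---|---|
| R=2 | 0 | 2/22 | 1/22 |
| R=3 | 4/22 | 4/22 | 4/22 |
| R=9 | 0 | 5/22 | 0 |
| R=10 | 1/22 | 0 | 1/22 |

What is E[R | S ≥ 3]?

P(S ≥ 3) = 3/11.
Σ R·P over the event = 2·(1/22) + 3·(4/22) + 10·(1/22) = 12/11.
E[R | S ≥ 3] = (12/11) / (3/11) = 4.

4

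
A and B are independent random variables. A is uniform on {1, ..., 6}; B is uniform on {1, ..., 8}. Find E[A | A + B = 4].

P(A + B = 4) = 1/16.
Summing A·P(x,y) over outcomes with A + B = 4 gives 1/8.
E[A | A + B = 4] = (1/8) / (1/16) = 2.

2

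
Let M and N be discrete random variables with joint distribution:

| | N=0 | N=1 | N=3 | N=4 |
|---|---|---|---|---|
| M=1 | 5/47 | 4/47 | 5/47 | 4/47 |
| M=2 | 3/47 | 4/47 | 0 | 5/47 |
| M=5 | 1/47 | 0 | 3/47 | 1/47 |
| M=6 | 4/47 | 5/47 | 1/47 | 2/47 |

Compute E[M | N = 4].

31/12

P(N = 4) = 12/47.
Σ M·P over the event = 1·(4/47) + 2·(5/47) + 5·(1/47) + 6·(2/47) = 31/47.
E[M | N = 4] = (31/47) / (12/47) = 31/12.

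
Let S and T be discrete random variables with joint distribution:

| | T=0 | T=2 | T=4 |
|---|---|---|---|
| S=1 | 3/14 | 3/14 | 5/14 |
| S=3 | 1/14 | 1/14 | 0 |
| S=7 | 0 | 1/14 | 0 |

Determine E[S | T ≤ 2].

P(T ≤ 2) = 9/14.
Σ S·P over the event = 1·(3/14) + 1·(3/14) + 3·(1/14) + 3·(1/14) + 7·(1/14) = 19/14.
E[S | T ≤ 2] = (19/14) / (9/14) = 19/9.

19/9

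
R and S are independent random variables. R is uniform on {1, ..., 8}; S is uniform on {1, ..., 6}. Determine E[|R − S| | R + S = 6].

12/5

P(R + S = 6) = 5/48.
Summing |R−S|·P(x,y) over outcomes with R + S = 6 gives 1/4.
E[|R − S| | R + S = 6] = (1/4) / (5/48) = 12/5.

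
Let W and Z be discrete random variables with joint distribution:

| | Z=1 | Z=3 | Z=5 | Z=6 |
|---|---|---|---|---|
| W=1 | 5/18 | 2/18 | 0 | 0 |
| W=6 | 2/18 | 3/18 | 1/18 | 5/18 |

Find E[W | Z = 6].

6

P(Z = 6) = 5/18.
Σ W·P over the event = 6·(5/18) = 5/3.
E[W | Z = 6] = (5/3) / (5/18) = 6.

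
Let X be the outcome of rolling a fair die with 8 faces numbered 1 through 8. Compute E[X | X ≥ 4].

6

Given X ≥ 4, X is equally likely to be any of {4, 5, 6, 7, 8}.
E[X | X ≥ 4] = (4 + 5 + 6 + 7 + 8) / 5 = 6.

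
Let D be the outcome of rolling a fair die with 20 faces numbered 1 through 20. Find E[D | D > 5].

P(D > 5) = 3/4.
E[D | D > 5] = (39/4) / (3/4) = 13.

13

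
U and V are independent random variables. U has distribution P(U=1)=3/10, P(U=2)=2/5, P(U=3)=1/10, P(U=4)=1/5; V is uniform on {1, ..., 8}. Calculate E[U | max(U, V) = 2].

19/11

P(max(U, V) = 2) = 11/80.
Summing U·P(x,y) over outcomes with max(U, V) = 2 gives 19/80.
E[U | max(U, V) = 2] = (19/80) / (11/80) = 19/11.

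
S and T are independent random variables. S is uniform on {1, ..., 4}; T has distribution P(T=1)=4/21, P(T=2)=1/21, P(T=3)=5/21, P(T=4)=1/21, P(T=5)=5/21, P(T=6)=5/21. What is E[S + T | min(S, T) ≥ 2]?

127/17

P(min(S, T) ≥ 2) = 17/28.
Summing (S+T)·P(x,y) over outcomes with min(S, T) ≥ 2 gives 127/28.
E[S + T | min(S, T) ≥ 2] = (127/28) / (17/28) = 127/17.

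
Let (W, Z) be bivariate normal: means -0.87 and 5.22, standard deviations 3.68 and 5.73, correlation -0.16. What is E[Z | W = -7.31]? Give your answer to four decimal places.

6.8244

For a bivariate normal, E[Z | W=x] = μ_Z + ρ·(σ_Z/σ_W)·(x − μ_W).
E[Z | W=-7.31] = 5.22 + (-0.16)·(5.73/3.68)·(-7.31 − (-0.87)) = 5.22 + (-0.24913)·(-6.44) = 6.8244.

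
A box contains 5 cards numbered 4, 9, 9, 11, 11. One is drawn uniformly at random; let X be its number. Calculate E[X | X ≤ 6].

4

P(X ≤ 6) = 1/5.
Σ over the event: 4·1/5 = 4/5.
E[X | X ≤ 6] = (4/5) / (1/5) = 4.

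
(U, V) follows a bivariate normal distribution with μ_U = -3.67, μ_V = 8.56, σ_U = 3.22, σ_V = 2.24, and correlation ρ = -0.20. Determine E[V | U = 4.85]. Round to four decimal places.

7.3746

For a bivariate normal, E[V | U=x] = μ_V + ρ·(σ_V/σ_U)·(x − μ_U).
E[V | U=4.85] = 8.56 + (-0.20)·(2.24/3.22)·(4.85 − (-3.67)) = 8.56 + (-0.13913)·(8.52) = 7.3746.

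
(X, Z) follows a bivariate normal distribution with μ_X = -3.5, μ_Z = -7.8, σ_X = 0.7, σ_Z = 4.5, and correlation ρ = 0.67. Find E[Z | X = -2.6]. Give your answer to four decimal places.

-3.9236

The regression of Z on X has slope ρ·σ_Z/σ_X and passes through (μ_X, μ_Z).
E[Z | X=-2.6] = -7.8 + (0.67)·(4.5/0.7)·(-2.6 − (-3.5)) = -7.8 + (4.3071)·(0.9) = -3.9236.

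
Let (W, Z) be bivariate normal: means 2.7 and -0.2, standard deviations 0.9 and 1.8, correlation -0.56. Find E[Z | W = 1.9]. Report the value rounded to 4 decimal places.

The regression of Z on W has slope ρ·σ_Z/σ_W and passes through (μ_W, μ_Z).
E[Z | W=1.9] = -0.2 + (-0.56)·(1.8/0.9)·(1.9 − (2.7)) = -0.2 + (-1.12)·(-0.8) = 0.6960.

0.6960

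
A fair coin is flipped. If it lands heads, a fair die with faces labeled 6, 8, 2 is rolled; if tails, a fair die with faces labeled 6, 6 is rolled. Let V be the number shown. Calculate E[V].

E[V | heads] = (6+8+2)/3 = 16/3.
E[V | tails] = (6+6)/2 = 6.
E[V] = (1/2)·(16/3) + (1/2)·(6) = 17/3.

17/3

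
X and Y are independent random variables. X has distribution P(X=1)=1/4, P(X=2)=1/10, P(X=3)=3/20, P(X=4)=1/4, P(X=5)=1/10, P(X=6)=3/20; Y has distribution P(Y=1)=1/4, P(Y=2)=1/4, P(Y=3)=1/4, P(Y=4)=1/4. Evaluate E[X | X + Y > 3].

P(X + Y > 3) = 17/20.
Summing X·P(x,y) over outcomes with X + Y > 3 gives 25/8.
E[X | X + Y > 3] = (25/8) / (17/20) = 125/34.

125/34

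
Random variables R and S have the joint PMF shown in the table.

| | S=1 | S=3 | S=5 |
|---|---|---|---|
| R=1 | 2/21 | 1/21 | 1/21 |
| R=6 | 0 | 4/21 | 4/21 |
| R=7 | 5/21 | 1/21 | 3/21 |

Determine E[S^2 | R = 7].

P(R = 7) = 3/7.
Σ S^2·P over the event = 1·(5/21) + 9·(1/21) + 25·(3/21) = 89/21.
E[S^2 | R = 7] = (89/21) / (3/7) = 89/9.

89/9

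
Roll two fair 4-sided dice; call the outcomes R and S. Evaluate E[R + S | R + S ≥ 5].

6

P(R + S ≥ 5) = 5/8.
Summing (R+S)·P(x,y) over outcomes with R + S ≥ 5 gives 15/4.
E[R + S | R + S ≥ 5] = (15/4) / (5/8) = 6.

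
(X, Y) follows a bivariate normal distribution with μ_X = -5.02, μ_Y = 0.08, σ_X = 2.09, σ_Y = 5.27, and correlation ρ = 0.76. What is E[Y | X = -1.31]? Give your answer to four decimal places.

7.1897

E[Y | X=x] = μ_Y + ρ(σ_Y/σ_X)(x − μ_X) for jointly normal variables.
E[Y | X=-1.31] = 0.08 + (0.76)·(5.27/2.09)·(-1.31 − (-5.02)) = 0.08 + (1.91636)·(3.71) = 7.1897.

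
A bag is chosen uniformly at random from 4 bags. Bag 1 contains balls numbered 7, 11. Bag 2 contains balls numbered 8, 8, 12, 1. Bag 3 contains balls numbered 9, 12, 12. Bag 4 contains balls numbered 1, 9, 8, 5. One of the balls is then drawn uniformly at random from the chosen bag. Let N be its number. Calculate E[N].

33/4

E[N | bag 1] = (7+11)/2 = 9.
E[N | bag 2] = (8+8+12+1)/4 = 29/4.
E[N | bag 3] = (9+12+12)/3 = 11.
E[N | bag 4] = (1+9+8+5)/4 = 23/4.
E[N] = (1/4)·(9) + (1/4)·(29/4) + (1/4)·(11) + (1/4)·(23/4) = 33/4.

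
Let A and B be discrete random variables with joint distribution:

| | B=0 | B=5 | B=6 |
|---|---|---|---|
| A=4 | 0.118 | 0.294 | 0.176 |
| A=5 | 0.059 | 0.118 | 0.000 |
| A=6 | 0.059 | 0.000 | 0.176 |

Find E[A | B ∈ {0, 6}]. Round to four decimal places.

P(B ∈ {0, 6}) = 0.588.
Σ A·P over the event = 4·(0.118) + 4·(0.176) + 5·(0.059) + 6·(0.059) + 6·(0.176) = 2.881.
E[A | B ∈ {0, 6}] = (2.881) / (0.588) = 4.8997.

4.8997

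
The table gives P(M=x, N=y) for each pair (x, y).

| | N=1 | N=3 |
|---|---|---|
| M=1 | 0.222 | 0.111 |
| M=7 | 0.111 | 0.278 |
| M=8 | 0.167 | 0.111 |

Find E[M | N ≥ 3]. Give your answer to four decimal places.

P(N ≥ 3) = 0.500.
Σ M·P over the event = 1·(0.111) + 7·(0.278) + 8·(0.111) = 2.945.
E[M | N ≥ 3] = (2.945) / (0.500) = 5.8900.

5.8900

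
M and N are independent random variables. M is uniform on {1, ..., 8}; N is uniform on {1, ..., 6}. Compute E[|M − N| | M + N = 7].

Outcomes with M + N = 7: (1,6), (2,5), (3,4), (4,3), (5,2), (6,1), each with probability 1/48.
E[|M − N| | M + N = 7] = (5 + 3 + 1 + 1 + 3 + 5) / 6 = 3.

3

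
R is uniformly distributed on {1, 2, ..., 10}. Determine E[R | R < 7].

Given R < 7, R is equally likely to be any of {1, 2, 3, 4, 5, 6}.
E[R | R < 7] = (1 + 2 + 3 + 4 + 5 + 6) / 6 = 7/2.

7/2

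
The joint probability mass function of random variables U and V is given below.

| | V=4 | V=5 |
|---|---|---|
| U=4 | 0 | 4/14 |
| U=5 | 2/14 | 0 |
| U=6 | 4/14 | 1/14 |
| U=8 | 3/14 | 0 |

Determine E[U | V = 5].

22/5

P(V = 5) = 5/14.
Summing U·P(U=x,V=y) over the conditioning event gives 11/7.
E[U | V = 5] = (11/7) / (5/14) = 22/5.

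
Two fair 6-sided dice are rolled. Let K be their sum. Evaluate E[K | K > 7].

P(K > 7) = 5/12.
Σ over the event: 8·5/36 + 9·1/9 + 10·1/12 + 11·1/18 + 12·1/36 = 35/9.
E[K | K > 7] = (35/9) / (5/12) = 28/3.

28/3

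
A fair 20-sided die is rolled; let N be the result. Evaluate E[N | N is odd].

10

Given N is odd, N is equally likely to be any of {1, 3, 5, 7, 9, 11, 13, 15, 17, 19}.
E[N | N is odd] = (1 + 3 + 5 + 7 + 9 + 11 + 13 + 15 + 17 + 19) / 10 = 10.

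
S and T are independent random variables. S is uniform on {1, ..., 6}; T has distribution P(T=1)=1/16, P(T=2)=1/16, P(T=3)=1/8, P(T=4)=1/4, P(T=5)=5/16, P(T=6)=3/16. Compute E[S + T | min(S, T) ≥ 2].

P(min(S, T) ≥ 2) = 25/32.
Summing (S+T)·P(x,y) over outcomes with min(S, T) ≥ 2 gives 635/96.
E[S + T | min(S, T) ≥ 2] = (635/96) / (25/32) = 127/15.

127/15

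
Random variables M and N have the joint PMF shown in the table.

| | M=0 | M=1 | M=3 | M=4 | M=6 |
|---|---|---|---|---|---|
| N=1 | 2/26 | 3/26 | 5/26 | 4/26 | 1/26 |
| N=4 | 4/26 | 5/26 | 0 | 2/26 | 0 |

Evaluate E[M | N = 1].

P(N = 1) = 15/26.
Summing M·P(M=x,N=y) over the conditioning event gives 20/13.
E[M | N = 1] = (20/13) / (15/26) = 8/3.

8/3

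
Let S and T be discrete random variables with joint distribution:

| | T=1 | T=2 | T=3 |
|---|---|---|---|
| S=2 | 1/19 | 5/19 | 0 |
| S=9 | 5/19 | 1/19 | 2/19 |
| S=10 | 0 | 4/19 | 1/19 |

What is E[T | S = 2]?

P(S = 2) = 6/19.
Σ T·P over the event = 1·(1/19) + 2·(5/19) = 11/19.
E[T | S = 2] = (11/19) / (6/19) = 11/6.

11/6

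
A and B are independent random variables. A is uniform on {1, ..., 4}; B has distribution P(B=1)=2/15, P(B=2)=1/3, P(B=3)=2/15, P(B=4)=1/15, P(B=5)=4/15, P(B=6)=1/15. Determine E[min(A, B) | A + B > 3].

112/51

P(A + B > 3) = 17/20.
Summing min(A,B)·P(x,y) over outcomes with A + B > 3 gives 28/15.
E[min(A, B) | A + B > 3] = (28/15) / (17/20) = 112/51.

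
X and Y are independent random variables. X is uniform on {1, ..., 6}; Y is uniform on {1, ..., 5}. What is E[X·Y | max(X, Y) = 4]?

64/7

P(max(X, Y) = 4) = 7/30.
Summing XY·P(x,y) over outcomes with max(X, Y) = 4 gives 32/15.
E[X·Y | max(X, Y) = 4] = (32/15) / (7/30) = 64/7.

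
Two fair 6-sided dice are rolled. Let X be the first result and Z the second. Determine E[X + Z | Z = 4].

15/2

Outcomes with Z = 4: (1,4), (2,4), (3,4), (4,4), (5,4), (6,4), each with probability 1/36.
E[X + Z | Z = 4] = (5 + 6 + 7 + 8 + 9 + 10) / 6 = 15/2.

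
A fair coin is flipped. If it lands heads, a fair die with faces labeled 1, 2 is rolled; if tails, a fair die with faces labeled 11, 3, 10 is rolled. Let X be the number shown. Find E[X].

19/4

E[X | heads] = (1+2)/2 = 3/2.
E[X | tails] = (11+3+10)/3 = 8.
By the law of total expectation,
E[X] = (1/2)·(3/2) + (1/2)·(8) = 19/4.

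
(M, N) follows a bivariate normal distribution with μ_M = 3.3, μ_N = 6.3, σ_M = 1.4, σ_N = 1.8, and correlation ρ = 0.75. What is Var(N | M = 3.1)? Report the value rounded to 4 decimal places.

For a bivariate normal, Var(N | M=x) = σ_N²(1 − ρ²).
Var(N | M=3.1) = (1.8)²·(1 − (0.75)²) = 3.24·0.4375 = 1.4175.

1.4175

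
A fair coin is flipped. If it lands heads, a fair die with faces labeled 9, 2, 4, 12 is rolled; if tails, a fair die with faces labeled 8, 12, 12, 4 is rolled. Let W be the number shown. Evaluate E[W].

63/8

E[W | heads] = (9+2+4+12)/4 = 27/4.
E[W | tails] = (8+12+12+4)/4 = 9.
E[W] = (1/2)·(27/4) + (1/2)·(9) = 63/8.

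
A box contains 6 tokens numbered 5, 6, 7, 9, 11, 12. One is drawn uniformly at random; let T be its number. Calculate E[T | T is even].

P(T is even) = 1/3.
Σ over the event: 6·1/6 + 12·1/6 = 3.
E[T | T is even] = (3) / (1/3) = 9.

9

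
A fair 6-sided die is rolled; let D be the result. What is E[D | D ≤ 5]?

3

Given D ≤ 5, D is equally likely to be any of {1, 2, 3, 4, 5}.
E[D | D ≤ 5] = (1 + 2 + 3 + 4 + 5) / 5 = 3.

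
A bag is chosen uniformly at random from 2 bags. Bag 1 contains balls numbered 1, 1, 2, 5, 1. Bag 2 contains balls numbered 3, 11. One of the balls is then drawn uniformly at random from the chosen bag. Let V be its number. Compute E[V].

9/2

E[V | bag 1] = (1+1+2+5+1)/5 = 2.
E[V | bag 2] = (3+11)/2 = 7.
E[V] = (1/2)·(2) + (1/2)·(7) = 9/2.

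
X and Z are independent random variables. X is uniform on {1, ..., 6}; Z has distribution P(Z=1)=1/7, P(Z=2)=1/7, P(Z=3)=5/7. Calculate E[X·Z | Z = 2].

P(Z = 2) = 1/7.
Summing XZ·P(x,y) over outcomes with Z = 2 gives 1.
E[X·Z | Z = 2] = (1) / (1/7) = 7.

7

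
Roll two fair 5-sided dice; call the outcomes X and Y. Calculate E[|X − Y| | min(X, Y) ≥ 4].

Outcomes with min(X, Y) ≥ 4: (4,4), (4,5), (5,4), (5,5), each with probability 1/25.
E[|X − Y| | min(X, Y) ≥ 4] = (0 + 1 + 1 + 0) / 4 = 1/2.

1/2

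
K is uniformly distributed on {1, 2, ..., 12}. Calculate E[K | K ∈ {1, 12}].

P(K ∈ {1, 12}) = 1/6.
Σ over the event: 1·1/12 + 12·1/12 = 13/12.
E[K | K ∈ {1, 12}] = (13/12) / (1/6) = 13/2.

13/2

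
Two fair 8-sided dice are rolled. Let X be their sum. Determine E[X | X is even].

9

P(X is even) = 1/2.
Σ over the event: 2·1/64 + 4·3/64 + 6·5/64 + 8·7/64 + 10·7/64 + 12·5/64 + 14·3/64 + 16·1/64 = 9/2.
E[X | X is even] = (9/2) / (1/2) = 9.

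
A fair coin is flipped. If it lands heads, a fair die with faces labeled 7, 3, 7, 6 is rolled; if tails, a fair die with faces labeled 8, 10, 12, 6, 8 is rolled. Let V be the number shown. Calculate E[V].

E[V | heads] = (7+3+7+6)/4 = 23/4.
E[V | tails] = (8+10+12+6+8)/5 = 44/5.
By the law of total expectation,
E[V] = (1/2)·(23/4) + (1/2)·(44/5) = 291/40.

291/40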